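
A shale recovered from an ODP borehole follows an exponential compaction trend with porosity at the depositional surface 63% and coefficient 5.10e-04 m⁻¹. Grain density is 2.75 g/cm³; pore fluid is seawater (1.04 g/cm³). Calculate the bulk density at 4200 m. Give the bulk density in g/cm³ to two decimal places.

Working in km (1 km = 1000 m; k in km⁻¹ = k in m⁻¹ × 1000):
Porosity at depth: n = 0.63·exp(−0.51×4.2) = 0.63×0.1174 = 0.0740
Bulk density: ρ_b = (1−n)ρ_g + n·ρ_f = 0.9260×2.75 + 0.0740×1.04
       = 2.547 + 0.077 = 2.624 g/cm³

2.62 g/cm³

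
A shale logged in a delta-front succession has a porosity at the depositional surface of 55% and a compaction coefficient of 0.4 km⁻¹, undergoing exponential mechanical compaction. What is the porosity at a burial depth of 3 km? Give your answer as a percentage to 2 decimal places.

16.57%

n = n₀·exp(−β·d) = 0.55 × exp(−0.4 × 3) = 0.55 × exp(−1.2)
  = 0.55 × 0.3012 = 0.1657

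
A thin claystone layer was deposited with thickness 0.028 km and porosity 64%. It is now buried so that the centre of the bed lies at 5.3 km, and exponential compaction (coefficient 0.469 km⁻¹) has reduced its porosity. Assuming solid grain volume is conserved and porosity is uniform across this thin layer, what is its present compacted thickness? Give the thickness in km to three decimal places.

0.011 km

Porosity at 5.3 km: phi = 0.64·exp(−0.469×5.3) = 0.0533
Solid-volume conservation: h(1−phi) = h₀(1−phi₀) ⇒ h = h₀·(1−phi₀)/(1−phi)
h = 0.028 × (1 − 0.64)/(1 − 0.0533) = 0.028 × 0.3803 = 0.0106 km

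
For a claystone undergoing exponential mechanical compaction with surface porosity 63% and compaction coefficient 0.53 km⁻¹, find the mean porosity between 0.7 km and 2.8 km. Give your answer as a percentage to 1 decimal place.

26.2%

⟨n⟩ = (1/(Z₂−Z₁)) ∫ n₀ e^(−cZ) dZ = n₀·(e^(−c·Z₁) − e^(−c·Z₂)) / (c·(Z₂−Z₁))
e^(−0.53×0.7) = 0.6900; e^(−0.53×2.8) = 0.2267
⟨n⟩ = 0.63 × (0.6900 − 0.2267) / (0.53 × 2.1) = 0.63 × 0.4163 = 0.2623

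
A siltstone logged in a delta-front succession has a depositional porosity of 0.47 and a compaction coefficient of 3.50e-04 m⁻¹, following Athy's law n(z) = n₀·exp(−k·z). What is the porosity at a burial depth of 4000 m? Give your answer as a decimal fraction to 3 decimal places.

0.116

Working in km (1 km = 1000 m; k in km⁻¹ = k in m⁻¹ × 1000):
n = n₀·exp(−k·z) = 0.47 × exp(−0.35 × 4) = 0.47 × exp(−1.4)
  = 0.47 × 0.2466 = 0.1159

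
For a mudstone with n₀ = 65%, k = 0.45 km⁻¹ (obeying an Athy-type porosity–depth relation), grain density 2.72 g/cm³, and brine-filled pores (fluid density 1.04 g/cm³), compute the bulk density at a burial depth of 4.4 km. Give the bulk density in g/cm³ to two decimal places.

2.57 g/cm³

Porosity at depth: n = 0.65·exp(−0.45×4.4) = 0.65×0.1381 = 0.0897
Bulk density: ρ_b = (1−n)ρ_g + n·ρ_f = 0.9103×2.72 + 0.0897×1.04
       = 2.476 + 0.093 = 2.569 g/cm³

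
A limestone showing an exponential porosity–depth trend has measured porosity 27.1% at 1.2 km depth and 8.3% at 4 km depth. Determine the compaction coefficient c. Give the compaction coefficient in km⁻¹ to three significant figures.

0.423 km⁻¹

Athy: n(z) = n₀ e^(−cz) ⇒ n₁/n₂ = e^{c(z₂−z₁)} ⇒ c = ln(n₁/n₂)/(z₂−z₁)
c = ln(0.271/0.083) / (4 − 1.2) = ln(3.265) / 2.8 = 1.1833 / 2.8 = 0.4226 km⁻¹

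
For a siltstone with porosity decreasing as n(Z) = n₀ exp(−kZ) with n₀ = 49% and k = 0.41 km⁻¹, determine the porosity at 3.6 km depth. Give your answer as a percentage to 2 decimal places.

n = n₀·exp(−k·Z) = 0.49 × exp(−0.41 × 3.6) = 0.49 × exp(−1.476)
  = 0.49 × 0.2286 = 0.1120

11.20%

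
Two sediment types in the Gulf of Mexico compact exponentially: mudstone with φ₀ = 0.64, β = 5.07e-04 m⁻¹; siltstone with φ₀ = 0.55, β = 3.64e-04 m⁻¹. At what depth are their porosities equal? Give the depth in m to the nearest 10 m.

1060 m

Working in km (1 km = 1000 m; β in km⁻¹ = β in m⁻¹ × 1000):
Set φ₀ₐ e^(−βₐz) = φ₀ᵦ e^(−βᵦz) ⇒ ln(φ₀ₐ/φ₀ᵦ) = (βₐ − βᵦ)·z
z = ln(0.64/0.55) / (0.507 − 0.364) = 0.1515 / 0.143 = 1.060 km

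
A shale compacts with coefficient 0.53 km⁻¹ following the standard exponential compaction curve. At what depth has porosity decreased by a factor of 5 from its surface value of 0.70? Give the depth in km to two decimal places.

phi/phi₀ = 1/5 ⇒ exp(−c·z) = 1/5 ⇒ z = ln(5) / c
z = 1.6094 / 0.53 = 3.037 km

3.04 km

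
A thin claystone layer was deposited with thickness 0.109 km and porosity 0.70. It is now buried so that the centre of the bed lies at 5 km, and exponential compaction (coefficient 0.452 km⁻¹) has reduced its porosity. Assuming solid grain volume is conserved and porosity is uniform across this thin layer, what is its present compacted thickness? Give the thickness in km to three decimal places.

0.035 km

Porosity at 5 km: phi = 0.7·exp(−0.452×5) = 0.0730
Solid-volume conservation: h(1−phi) = h₀(1−phi₀) ⇒ h = h₀·(1−phi₀)/(1−phi)
h = 0.109 × (1 − 0.7)/(1 − 0.0730) = 0.109 × 0.3236 = 0.0353 km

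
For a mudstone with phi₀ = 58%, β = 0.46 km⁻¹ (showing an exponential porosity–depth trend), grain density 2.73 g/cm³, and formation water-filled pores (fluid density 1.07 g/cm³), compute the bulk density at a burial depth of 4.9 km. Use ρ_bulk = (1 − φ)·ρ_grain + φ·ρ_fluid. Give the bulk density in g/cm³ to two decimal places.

Porosity at depth: phi = 0.58·exp(−0.46×4.9) = 0.58×0.1050 = 0.0609
Bulk density: ρ_b = (1−phi)ρ_g + phi·ρ_f = 0.9391×2.73 + 0.0609×1.07
       = 2.564 + 0.065 = 2.629 g/cm³

2.63 g/cm³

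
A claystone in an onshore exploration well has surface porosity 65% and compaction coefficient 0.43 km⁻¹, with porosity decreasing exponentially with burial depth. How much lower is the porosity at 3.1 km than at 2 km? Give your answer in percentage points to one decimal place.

phi(2) = 0.65·e^(−0.43×2) = 0.2751
phi(3.1) = 0.65·e^(−0.43×3.1) = 0.1714
Δphi = 0.2751 − 0.1714 = 0.1037

10.4 percentage points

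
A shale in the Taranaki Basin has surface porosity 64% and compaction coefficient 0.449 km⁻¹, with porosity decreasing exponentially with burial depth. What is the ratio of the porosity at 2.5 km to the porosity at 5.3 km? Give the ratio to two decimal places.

3.52

φ(Z₁)/φ(Z₂) = e^(−c·Z₁)/e^(−c·Z₂) = e^{c(Z₂−Z₁)}
= exp(0.449 × 2.8) = exp(1.257) = 3.5156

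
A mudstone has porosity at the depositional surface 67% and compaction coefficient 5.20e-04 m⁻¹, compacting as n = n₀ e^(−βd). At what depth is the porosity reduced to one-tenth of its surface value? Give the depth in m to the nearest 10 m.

4430 m

Working in km (1 km = 1000 m; β in km⁻¹ = β in m⁻¹ × 1000):
n/n₀ = 1/10 ⇒ exp(−β·d) = 1/10 ⇒ d = ln(10) / β
d = 2.3026 / 0.52 = 4.428 km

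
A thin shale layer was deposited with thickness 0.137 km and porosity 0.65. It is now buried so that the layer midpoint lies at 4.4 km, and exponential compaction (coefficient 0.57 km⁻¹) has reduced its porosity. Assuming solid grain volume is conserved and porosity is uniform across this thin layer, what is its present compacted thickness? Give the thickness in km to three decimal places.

0.051 km

Porosity at 4.4 km: n = 0.65·exp(−0.57×4.4) = 0.0529
Solid-volume conservation: h(1−n) = h₀(1−n₀) ⇒ h = h₀·(1−n₀)/(1−n)
h = 0.137 × (1 − 0.65)/(1 − 0.0529) = 0.137 × 0.3696 = 0.0506 km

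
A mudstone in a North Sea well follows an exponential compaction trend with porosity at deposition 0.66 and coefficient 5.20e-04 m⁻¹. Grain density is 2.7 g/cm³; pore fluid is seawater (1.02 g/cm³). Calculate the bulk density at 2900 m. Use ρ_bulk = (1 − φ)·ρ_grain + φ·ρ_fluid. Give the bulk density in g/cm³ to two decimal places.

2.45 g/cm³

Working in km (1 km = 1000 m; β in km⁻¹ = β in m⁻¹ × 1000):
Porosity at depth: n = 0.66·exp(−0.52×2.9) = 0.66×0.2214 = 0.1461
Bulk density: ρ_b = (1−n)ρ_g + n·ρ_f = 0.8539×2.7 + 0.1461×1.02
       = 2.306 + 0.149 = 2.455 g/cm³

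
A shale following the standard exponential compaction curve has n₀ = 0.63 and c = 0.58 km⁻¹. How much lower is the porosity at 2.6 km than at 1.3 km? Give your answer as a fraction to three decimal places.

0.157

n(1.3) = 0.63·e^(−0.58×1.3) = 0.2964
n(2.6) = 0.63·e^(−0.58×2.6) = 0.1395
Δn = 0.2964 − 0.1395 = 0.1570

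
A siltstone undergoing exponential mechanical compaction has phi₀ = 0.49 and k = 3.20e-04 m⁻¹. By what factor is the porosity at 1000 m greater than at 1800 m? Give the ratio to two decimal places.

1.29

Working in km (1 km = 1000 m; k in km⁻¹ = k in m⁻¹ × 1000):
phi(d₁)/phi(d₂) = e^(−k·d₁)/e^(−k·d₂) = e^{k(d₂−d₁)}
= exp(0.32 × 0.8) = exp(0.256) = 1.2918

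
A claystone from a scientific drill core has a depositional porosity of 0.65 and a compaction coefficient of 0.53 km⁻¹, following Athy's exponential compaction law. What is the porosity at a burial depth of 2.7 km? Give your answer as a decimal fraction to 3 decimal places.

φ = φ₀·exp(−β·d) = 0.65 × exp(−0.53 × 2.7) = 0.65 × exp(−1.431)
  = 0.65 × 0.2391 = 0.1554

0.155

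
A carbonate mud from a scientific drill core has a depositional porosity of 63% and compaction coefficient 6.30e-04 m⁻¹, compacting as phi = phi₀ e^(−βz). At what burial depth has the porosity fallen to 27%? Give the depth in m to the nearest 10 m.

1340 m

Working in km (1 km = 1000 m; β in km⁻¹ = β in m⁻¹ × 1000):
Invert Athy's law: z = ln(phi₀/phi) / β
z = ln(0.63/0.27) / 0.63 = ln(2.333) / 0.63 = 0.8473 / 0.63 = 1.345 km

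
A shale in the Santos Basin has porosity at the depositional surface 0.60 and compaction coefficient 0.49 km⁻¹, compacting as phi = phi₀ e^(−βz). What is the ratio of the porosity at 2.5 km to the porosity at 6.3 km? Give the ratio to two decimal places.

6.44

phi(z₁)/phi(z₂) = e^(−β·z₁)/e^(−β·z₂) = e^{β(z₂−z₁)}
= exp(0.49 × 3.8) = exp(1.862) = 6.4366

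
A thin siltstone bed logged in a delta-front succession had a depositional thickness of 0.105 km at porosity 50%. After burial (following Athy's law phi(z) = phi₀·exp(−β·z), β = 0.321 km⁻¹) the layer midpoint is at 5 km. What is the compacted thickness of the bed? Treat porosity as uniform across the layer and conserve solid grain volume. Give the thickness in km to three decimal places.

0.058 km

Porosity at 5 km: phi = 0.5·exp(−0.321×5) = 0.1004
Solid-volume conservation: h(1−phi) = h₀(1−phi₀) ⇒ h = h₀·(1−phi₀)/(1−phi)
h = 0.105 × (1 − 0.5)/(1 − 0.1004) = 0.105 × 0.5558 = 0.0584 km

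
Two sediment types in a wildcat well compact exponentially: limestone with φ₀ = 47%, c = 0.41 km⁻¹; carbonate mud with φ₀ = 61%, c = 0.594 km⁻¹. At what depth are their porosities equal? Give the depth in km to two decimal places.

Set φ₀ₐ e^(−cₐz) = φ₀ᵦ e^(−cᵦz) ⇒ ln(φ₀ₐ/φ₀ᵦ) = (cₐ − cᵦ)·z
z = ln(0.47/0.61) / (0.41 − 0.594) = -0.2607 / -0.184 = 1.417 km

1.42 km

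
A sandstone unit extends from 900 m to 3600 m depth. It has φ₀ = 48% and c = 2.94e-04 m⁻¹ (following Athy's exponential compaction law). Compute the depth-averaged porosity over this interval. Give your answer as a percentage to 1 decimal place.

25.4%

Working in km (1 km = 1000 m; c in km⁻¹ = c in m⁻¹ × 1000):
⟨φ⟩ = (1/(d₂−d₁)) ∫ φ₀ e^(−cd) dd = φ₀·(e^(−c·d₁) − e^(−c·d₂)) / (c·(d₂−d₁))
e^(−0.294×0.9) = 0.7675; e^(−0.294×3.6) = 0.3470
⟨φ⟩ = 0.48 × (0.7675 − 0.3470) / (0.294 × 2.7) = 0.48 × 0.5297 = 0.2543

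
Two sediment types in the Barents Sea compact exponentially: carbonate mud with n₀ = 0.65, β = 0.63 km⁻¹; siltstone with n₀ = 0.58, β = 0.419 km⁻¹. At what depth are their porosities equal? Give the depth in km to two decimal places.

0.54 km

Set n₀ₐ e^(−βₐd) = n₀ᵦ e^(−βᵦd) ⇒ ln(n₀ₐ/n₀ᵦ) = (βₐ − βᵦ)·d
d = ln(0.65/0.58) / (0.63 − 0.419) = 0.1139 / 0.211 = 0.540 km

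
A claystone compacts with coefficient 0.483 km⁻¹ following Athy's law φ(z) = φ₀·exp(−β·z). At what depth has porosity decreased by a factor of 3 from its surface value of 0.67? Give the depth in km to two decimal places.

φ/φ₀ = 1/3 ⇒ exp(−β·z) = 1/3 ⇒ z = ln(3) / β
z = 1.0986 / 0.483 = 2.275 km

2.27 km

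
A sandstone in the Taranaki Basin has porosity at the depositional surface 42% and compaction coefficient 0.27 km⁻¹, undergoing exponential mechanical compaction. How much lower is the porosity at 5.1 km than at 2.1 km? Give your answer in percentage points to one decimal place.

13.2 percentage points

n(2.1) = 0.42·e^(−0.27×2.1) = 0.2382
n(5.1) = 0.42·e^(−0.27×5.1) = 0.1060
Δn = 0.2382 − 0.1060 = 0.1323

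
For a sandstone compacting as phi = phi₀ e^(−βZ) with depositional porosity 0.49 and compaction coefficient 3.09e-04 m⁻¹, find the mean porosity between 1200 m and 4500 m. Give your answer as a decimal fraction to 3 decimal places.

Working in km (1 km = 1000 m; β in km⁻¹ = β in m⁻¹ × 1000):
⟨phi⟩ = (1/(Z₂−Z₁)) ∫ phi₀ e^(−βZ) dZ = phi₀·(e^(−β·Z₁) − e^(−β·Z₂)) / (β·(Z₂−Z₁))
e^(−0.309×1.2) = 0.6902; e^(−0.309×4.5) = 0.2490
⟨phi⟩ = 0.49 × (0.6902 − 0.2490) / (0.309 × 3.3) = 0.49 × 0.4327 = 0.2120

0.212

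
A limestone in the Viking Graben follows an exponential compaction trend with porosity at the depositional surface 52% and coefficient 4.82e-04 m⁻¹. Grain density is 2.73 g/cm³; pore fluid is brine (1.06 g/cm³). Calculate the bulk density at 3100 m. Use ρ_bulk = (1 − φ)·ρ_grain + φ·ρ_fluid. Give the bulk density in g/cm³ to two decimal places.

Working in km (1 km = 1000 m; β in km⁻¹ = β in m⁻¹ × 1000):
Porosity at depth: phi = 0.52·exp(−0.482×3.1) = 0.52×0.2244 = 0.1167
Bulk density: ρ_b = (1−phi)ρ_g + phi·ρ_f = 0.8833×2.73 + 0.1167×1.06
       = 2.411 + 0.124 = 2.535 g/cm³

2.54 g/cm³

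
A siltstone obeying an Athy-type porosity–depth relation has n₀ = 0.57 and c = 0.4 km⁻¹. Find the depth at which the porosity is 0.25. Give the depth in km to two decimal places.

2.06 km

Invert Athy's law: z = ln(n₀/n) / c
z = ln(0.57/0.25) / 0.4 = ln(2.28) / 0.4 = 0.8242 / 0.4 = 2.060 km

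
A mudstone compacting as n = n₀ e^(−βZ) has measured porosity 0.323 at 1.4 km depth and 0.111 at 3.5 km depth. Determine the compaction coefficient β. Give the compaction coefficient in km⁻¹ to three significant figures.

Athy: n(Z) = n₀ e^(−βZ) ⇒ n₁/n₂ = e^{β(Z₂−Z₁)} ⇒ β = ln(n₁/n₂)/(Z₂−Z₁)
β = ln(0.323/0.111) / (3.5 − 1.4) = ln(2.91) / 2.1 = 1.0681 / 2.1 = 0.5086 km⁻¹

0.509 km⁻¹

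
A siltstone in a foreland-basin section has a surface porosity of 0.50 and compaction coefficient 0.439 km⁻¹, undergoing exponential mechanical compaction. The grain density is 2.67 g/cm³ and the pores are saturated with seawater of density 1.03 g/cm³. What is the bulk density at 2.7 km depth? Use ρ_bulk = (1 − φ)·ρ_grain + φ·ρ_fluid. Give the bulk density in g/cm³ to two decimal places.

Porosity at depth: phi = 0.5·exp(−0.439×2.7) = 0.5×0.3057 = 0.1528
Bulk density: ρ_b = (1−phi)ρ_g + phi·ρ_f = 0.8472×2.67 + 0.1528×1.03
       = 2.262 + 0.157 = 2.419 g/cm³

2.42 g/cm³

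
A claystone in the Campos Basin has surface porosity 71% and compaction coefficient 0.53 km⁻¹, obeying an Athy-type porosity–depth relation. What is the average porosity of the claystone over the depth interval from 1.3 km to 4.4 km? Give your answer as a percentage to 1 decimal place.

17.5%

⟨n⟩ = (1/(z₂−z₁)) ∫ n₀ e^(−βz) dz = n₀·(e^(−β·z₁) − e^(−β·z₂)) / (β·(z₂−z₁))
e^(−0.53×1.3) = 0.5021; e^(−0.53×4.4) = 0.0971
⟨n⟩ = 0.71 × (0.5021 − 0.0971) / (0.53 × 3.1) = 0.71 × 0.2465 = 0.1750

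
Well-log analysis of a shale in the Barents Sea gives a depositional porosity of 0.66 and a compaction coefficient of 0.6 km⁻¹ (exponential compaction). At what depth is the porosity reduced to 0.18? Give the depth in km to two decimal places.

2.17 km

Invert Athy's law: Z = ln(n₀/n) / k
Z = ln(0.66/0.18) / 0.6 = ln(3.667) / 0.6 = 1.2993 / 0.6 = 2.165 km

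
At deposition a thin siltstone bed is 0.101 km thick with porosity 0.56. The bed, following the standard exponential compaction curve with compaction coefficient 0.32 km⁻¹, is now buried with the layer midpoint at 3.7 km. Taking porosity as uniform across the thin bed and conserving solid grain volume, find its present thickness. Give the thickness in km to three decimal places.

0.054 km

Porosity at 3.7 km: phi = 0.56·exp(−0.32×3.7) = 0.1714
Solid-volume conservation: h(1−phi) = h₀(1−phi₀) ⇒ h = h₀·(1−phi₀)/(1−phi)
h = 0.101 × (1 − 0.56)/(1 − 0.1714) = 0.101 × 0.5310 = 0.0536 km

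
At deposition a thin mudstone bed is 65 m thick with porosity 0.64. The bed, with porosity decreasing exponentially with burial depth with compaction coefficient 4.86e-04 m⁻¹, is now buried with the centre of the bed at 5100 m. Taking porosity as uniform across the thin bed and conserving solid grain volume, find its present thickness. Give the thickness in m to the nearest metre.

Working in km (1 km = 1000 m; c in km⁻¹ = c in m⁻¹ × 1000):
Porosity at 5.1 km: φ = 0.64·exp(−0.486×5.1) = 0.0537
Solid-volume conservation: h(1−φ) = h₀(1−φ₀) ⇒ h = h₀·(1−φ₀)/(1−φ)
h = 0.065 × (1 − 0.64)/(1 − 0.0537) = 0.065 × 0.3804 = 0.0247 km

25 m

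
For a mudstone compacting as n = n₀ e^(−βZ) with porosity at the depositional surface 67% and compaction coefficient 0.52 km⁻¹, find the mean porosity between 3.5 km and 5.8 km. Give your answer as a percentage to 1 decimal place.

6.3%

⟨n⟩ = (1/(Z₂−Z₁)) ∫ n₀ e^(−βZ) dZ = n₀·(e^(−β·Z₁) − e^(−β·Z₂)) / (β·(Z₂−Z₁))
e^(−0.52×3.5) = 0.1620; e^(−0.52×5.8) = 0.0490
⟨n⟩ = 0.67 × (0.1620 − 0.0490) / (0.52 × 2.3) = 0.67 × 0.0945 = 0.0633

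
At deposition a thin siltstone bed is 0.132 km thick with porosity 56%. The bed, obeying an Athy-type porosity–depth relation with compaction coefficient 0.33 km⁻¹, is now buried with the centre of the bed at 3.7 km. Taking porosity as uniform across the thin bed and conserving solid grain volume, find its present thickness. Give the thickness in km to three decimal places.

Porosity at 3.7 km: n = 0.56·exp(−0.33×3.7) = 0.1652
Solid-volume conservation: h(1−n) = h₀(1−n₀) ⇒ h = h₀·(1−n₀)/(1−n)
h = 0.132 × (1 − 0.56)/(1 − 0.1652) = 0.132 × 0.5270 = 0.0696 km

0.070 km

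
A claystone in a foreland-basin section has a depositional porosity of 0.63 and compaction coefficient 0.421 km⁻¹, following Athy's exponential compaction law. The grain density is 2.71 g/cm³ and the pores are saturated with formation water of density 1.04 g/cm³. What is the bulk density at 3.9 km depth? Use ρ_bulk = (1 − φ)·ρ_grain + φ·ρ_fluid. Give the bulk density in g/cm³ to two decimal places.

2.51 g/cm³

Porosity at depth: n = 0.63·exp(−0.421×3.9) = 0.63×0.1936 = 0.1220
Bulk density: ρ_b = (1−n)ρ_g + n·ρ_f = 0.8780×2.71 + 0.1220×1.04
       = 2.379 + 0.127 = 2.506 g/cm³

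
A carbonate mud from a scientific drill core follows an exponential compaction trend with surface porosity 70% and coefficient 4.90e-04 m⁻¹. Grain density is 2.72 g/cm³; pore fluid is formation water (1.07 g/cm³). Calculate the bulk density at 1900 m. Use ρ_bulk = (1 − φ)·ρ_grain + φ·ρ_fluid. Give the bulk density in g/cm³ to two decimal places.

2.26 g/cm³

Working in km (1 km = 1000 m; k in km⁻¹ = k in m⁻¹ × 1000):
Porosity at depth: n = 0.7·exp(−0.49×1.9) = 0.7×0.3942 = 0.2759
Bulk density: ρ_b = (1−n)ρ_g + n·ρ_f = 0.7241×2.72 + 0.2759×1.07
       = 1.970 + 0.295 = 2.265 g/cm³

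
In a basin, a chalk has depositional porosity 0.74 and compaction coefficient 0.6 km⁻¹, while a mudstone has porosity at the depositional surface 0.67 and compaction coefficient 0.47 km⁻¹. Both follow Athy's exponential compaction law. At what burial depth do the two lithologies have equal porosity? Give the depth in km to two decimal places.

0.76 km

Set φ₀ₐ e^(−βₐZ) = φ₀ᵦ e^(−βᵦZ) ⇒ ln(φ₀ₐ/φ₀ᵦ) = (βₐ − βᵦ)·Z
Z = ln(0.74/0.67) / (0.6 − 0.47) = 0.0994 / 0.13 = 0.764 km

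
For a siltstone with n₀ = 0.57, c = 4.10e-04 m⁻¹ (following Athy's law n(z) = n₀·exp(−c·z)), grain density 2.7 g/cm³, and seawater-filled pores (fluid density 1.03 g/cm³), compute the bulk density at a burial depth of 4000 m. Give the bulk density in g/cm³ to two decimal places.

Working in km (1 km = 1000 m; c in km⁻¹ = c in m⁻¹ × 1000):
Porosity at depth: n = 0.57·exp(−0.41×4) = 0.57×0.1940 = 0.1106
Bulk density: ρ_b = (1−n)ρ_g + n·ρ_f = 0.8894×2.7 + 0.1106×1.03
       = 2.401 + 0.114 = 2.515 g/cm³

2.52 g/cm³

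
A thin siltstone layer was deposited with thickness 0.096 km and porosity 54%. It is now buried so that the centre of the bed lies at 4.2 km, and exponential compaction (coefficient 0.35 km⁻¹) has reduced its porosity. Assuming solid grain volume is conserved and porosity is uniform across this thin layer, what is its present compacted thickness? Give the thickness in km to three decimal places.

Porosity at 4.2 km: φ = 0.54·exp(−0.35×4.2) = 0.1242
Solid-volume conservation: h(1−φ) = h₀(1−φ₀) ⇒ h = h₀·(1−φ₀)/(1−φ)
h = 0.096 × (1 − 0.54)/(1 − 0.1242) = 0.096 × 0.5252 = 0.0504 km

0.050 km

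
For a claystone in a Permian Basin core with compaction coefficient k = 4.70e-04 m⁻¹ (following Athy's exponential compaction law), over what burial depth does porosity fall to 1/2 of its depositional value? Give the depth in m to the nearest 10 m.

1470 m

Working in km (1 km = 1000 m; k in km⁻¹ = k in m⁻¹ × 1000):
phi/phi₀ = 1/2 ⇒ exp(−k·Z) = 1/2 ⇒ Z = ln(2) / k
Z = 0.6931 / 0.47 = 1.475 km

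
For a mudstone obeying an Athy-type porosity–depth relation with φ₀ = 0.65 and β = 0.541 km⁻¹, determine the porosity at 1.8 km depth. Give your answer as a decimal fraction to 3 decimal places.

φ = φ₀·exp(−β·Z) = 0.65 × exp(−0.541 × 1.8) = 0.65 × exp(−0.9738)
  = 0.65 × 0.3776 = 0.2455

0.245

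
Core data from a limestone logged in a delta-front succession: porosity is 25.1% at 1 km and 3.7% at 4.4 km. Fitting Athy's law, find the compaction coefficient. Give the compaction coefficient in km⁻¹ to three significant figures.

0.563 km⁻¹

Athy: φ(d) = φ₀ e^(−cd) ⇒ φ₁/φ₂ = e^{c(d₂−d₁)} ⇒ c = ln(φ₁/φ₂)/(d₂−d₁)
c = ln(0.251/0.037) / (4.4 − 1) = ln(6.784) / 3.4 = 1.9145 / 3.4 = 0.5631 km⁻¹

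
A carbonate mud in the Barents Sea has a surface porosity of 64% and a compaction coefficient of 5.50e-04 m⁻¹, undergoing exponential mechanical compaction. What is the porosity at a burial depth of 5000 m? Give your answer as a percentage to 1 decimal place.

Working in km (1 km = 1000 m; c in km⁻¹ = c in m⁻¹ × 1000):
φ = φ₀·exp(−c·d) = 0.64 × exp(−0.55 × 5) = 0.64 × exp(−2.75)
  = 0.64 × 0.0639 = 0.0409

4.1%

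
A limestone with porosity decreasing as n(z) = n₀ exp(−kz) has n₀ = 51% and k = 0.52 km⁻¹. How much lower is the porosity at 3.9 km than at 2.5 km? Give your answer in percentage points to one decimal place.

7.2 percentage points

n(2.5) = 0.51·e^(−0.52×2.5) = 0.1390
n(3.9) = 0.51·e^(−0.52×3.9) = 0.0671
Δn = 0.1390 − 0.0671 = 0.0719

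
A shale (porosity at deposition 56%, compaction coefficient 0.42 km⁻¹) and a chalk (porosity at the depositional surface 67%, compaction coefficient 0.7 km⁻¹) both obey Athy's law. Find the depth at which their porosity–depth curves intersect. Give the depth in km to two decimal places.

0.64 km

Set n₀ₐ e^(−kₐd) = n₀ᵦ e^(−kᵦd) ⇒ ln(n₀ₐ/n₀ᵦ) = (kₐ − kᵦ)·d
d = ln(0.56/0.67) / (0.42 − 0.7) = -0.1793 / -0.28 = 0.641 km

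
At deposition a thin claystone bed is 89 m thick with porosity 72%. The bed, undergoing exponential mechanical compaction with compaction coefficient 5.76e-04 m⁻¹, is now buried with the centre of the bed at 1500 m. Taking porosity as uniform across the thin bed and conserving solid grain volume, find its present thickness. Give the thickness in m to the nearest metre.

36 m

Working in km (1 km = 1000 m; β in km⁻¹ = β in m⁻¹ × 1000):
Porosity at 1.5 km: n = 0.72·exp(−0.576×1.5) = 0.3035
Solid-volume conservation: h(1−n) = h₀(1−n₀) ⇒ h = h₀·(1−n₀)/(1−n)
h = 0.089 × (1 − 0.72)/(1 − 0.3035) = 0.089 × 0.4020 = 0.0358 km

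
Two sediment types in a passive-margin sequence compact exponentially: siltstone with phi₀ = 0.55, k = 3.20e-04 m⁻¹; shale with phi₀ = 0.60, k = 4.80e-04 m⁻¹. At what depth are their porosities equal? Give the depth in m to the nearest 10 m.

Working in km (1 km = 1000 m; k in km⁻¹ = k in m⁻¹ × 1000):
Set phi₀ₐ e^(−kₐZ) = phi₀ᵦ e^(−kᵦZ) ⇒ ln(phi₀ₐ/phi₀ᵦ) = (kₐ − kᵦ)·Z
Z = ln(0.55/0.6) / (0.32 − 0.48) = -0.0870 / -0.16 = 0.544 km

540 m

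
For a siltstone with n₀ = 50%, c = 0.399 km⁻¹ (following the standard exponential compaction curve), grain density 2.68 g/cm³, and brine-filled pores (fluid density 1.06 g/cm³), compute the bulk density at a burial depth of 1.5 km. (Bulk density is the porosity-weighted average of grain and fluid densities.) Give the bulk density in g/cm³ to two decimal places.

2.23 g/cm³

Porosity at depth: n = 0.5·exp(−0.399×1.5) = 0.5×0.5496 = 0.2748
Bulk density: ρ_b = (1−n)ρ_g + n·ρ_f = 0.7252×2.68 + 0.2748×1.06
       = 1.943 + 0.291 = 2.235 g/cm³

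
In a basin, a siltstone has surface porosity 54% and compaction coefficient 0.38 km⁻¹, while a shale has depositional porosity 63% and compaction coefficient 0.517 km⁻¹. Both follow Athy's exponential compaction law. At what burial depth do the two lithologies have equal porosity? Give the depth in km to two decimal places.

Set n₀ₐ e^(−βₐd) = n₀ᵦ e^(−βᵦd) ⇒ ln(n₀ₐ/n₀ᵦ) = (βₐ − βᵦ)·d
d = ln(0.54/0.63) / (0.38 − 0.517) = -0.1542 / -0.137 = 1.125 km

1.13 km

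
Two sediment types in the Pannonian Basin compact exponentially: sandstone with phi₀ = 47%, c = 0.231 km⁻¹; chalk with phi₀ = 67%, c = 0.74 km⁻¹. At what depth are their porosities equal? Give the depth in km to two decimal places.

Set phi₀ₐ e^(−cₐd) = phi₀ᵦ e^(−cᵦd) ⇒ ln(phi₀ₐ/phi₀ᵦ) = (cₐ − cᵦ)·d
d = ln(0.47/0.67) / (0.231 − 0.74) = -0.3545 / -0.509 = 0.697 km

0.70 km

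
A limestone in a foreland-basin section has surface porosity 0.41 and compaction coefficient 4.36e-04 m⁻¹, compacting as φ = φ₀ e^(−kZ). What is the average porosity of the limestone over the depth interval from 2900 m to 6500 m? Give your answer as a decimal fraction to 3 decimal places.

0.058

Working in km (1 km = 1000 m; k in km⁻¹ = k in m⁻¹ × 1000):
⟨φ⟩ = (1/(Z₂−Z₁)) ∫ φ₀ e^(−kZ) dZ = φ₀·(e^(−k·Z₁) − e^(−k·Z₂)) / (k·(Z₂−Z₁))
e^(−0.436×2.9) = 0.2824; e^(−0.436×6.5) = 0.0588
⟨φ⟩ = 0.41 × (0.2824 − 0.0588) / (0.436 × 3.6) = 0.41 × 0.1425 = 0.0584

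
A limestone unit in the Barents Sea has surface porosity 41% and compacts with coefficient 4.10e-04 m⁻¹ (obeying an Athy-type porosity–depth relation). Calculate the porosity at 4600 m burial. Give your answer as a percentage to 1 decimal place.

Working in km (1 km = 1000 m; k in km⁻¹ = k in m⁻¹ × 1000):
φ = φ₀·exp(−k·z) = 0.41 × exp(−0.41 × 4.6) = 0.41 × exp(−1.886)
  = 0.41 × 0.1517 = 0.0622

6.2%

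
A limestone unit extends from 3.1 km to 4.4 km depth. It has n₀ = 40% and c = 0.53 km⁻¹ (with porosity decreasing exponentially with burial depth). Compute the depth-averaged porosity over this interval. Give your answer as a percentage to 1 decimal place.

⟨n⟩ = (1/(d₂−d₁)) ∫ n₀ e^(−cd) dd = n₀·(e^(−c·d₁) − e^(−c·d₂)) / (c·(d₂−d₁))
e^(−0.53×3.1) = 0.1934; e^(−0.53×4.4) = 0.0971
⟨n⟩ = 0.4 × (0.1934 − 0.0971) / (0.53 × 1.3) = 0.4 × 0.1398 = 0.0559

5.6%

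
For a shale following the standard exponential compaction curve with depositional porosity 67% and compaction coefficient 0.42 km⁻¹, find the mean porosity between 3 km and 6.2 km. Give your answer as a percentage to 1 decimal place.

10.5%

⟨n⟩ = (1/(z₂−z₁)) ∫ n₀ e^(−βz) dz = n₀·(e^(−β·z₁) − e^(−β·z₂)) / (β·(z₂−z₁))
e^(−0.42×3) = 0.2837; e^(−0.42×6.2) = 0.0740
⟨n⟩ = 0.67 × (0.2837 − 0.0740) / (0.42 × 3.2) = 0.67 × 0.1560 = 0.1045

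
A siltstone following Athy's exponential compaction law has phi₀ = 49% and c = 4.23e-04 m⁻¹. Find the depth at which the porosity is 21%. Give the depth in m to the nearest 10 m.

Working in km (1 km = 1000 m; c in km⁻¹ = c in m⁻¹ × 1000):
Invert Athy's law: Z = ln(phi₀/phi) / c
Z = ln(0.49/0.21) / 0.423 = ln(2.333) / 0.423 = 0.8473 / 0.423 = 2.003 km

2000 m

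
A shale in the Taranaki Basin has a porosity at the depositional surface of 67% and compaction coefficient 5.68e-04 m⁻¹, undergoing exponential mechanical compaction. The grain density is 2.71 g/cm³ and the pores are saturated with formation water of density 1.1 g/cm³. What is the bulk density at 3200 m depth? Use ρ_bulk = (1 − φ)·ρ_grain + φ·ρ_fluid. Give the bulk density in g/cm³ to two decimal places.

2.53 g/cm³

Working in km (1 km = 1000 m; k in km⁻¹ = k in m⁻¹ × 1000):
Porosity at depth: phi = 0.67·exp(−0.568×3.2) = 0.67×0.1624 = 0.1088
Bulk density: ρ_b = (1−phi)ρ_g + phi·ρ_f = 0.8912×2.71 + 0.1088×1.1
       = 2.415 + 0.120 = 2.535 g/cm³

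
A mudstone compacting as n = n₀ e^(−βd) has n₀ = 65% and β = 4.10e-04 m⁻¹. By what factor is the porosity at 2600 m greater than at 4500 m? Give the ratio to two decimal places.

Working in km (1 km = 1000 m; β in km⁻¹ = β in m⁻¹ × 1000):
n(d₁)/n(d₂) = e^(−β·d₁)/e^(−β·d₂) = e^{β(d₂−d₁)}
= exp(0.41 × 1.9) = exp(0.779) = 2.1793

2.18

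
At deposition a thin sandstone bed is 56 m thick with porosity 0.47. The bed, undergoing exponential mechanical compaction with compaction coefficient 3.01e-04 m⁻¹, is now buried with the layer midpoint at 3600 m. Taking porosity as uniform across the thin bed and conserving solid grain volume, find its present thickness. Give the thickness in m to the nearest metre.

35 m

Working in km (1 km = 1000 m; β in km⁻¹ = β in m⁻¹ × 1000):
Porosity at 3.6 km: n = 0.47·exp(−0.301×3.6) = 0.1590
Solid-volume conservation: h(1−n) = h₀(1−n₀) ⇒ h = h₀·(1−n₀)/(1−n)
h = 0.056 × (1 − 0.47)/(1 − 0.1590) = 0.056 × 0.6302 = 0.0353 km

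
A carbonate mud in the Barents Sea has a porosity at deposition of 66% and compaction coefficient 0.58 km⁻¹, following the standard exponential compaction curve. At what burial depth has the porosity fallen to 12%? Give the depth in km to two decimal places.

2.94 km

Invert Athy's law: z = ln(phi₀/phi) / c
z = ln(0.66/0.12) / 0.58 = ln(5.5) / 0.58 = 1.7047 / 0.58 = 2.939 km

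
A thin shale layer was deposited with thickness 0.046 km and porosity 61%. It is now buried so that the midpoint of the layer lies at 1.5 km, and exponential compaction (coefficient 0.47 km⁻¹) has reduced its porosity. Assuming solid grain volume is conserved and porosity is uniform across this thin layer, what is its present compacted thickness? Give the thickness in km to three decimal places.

0.026 km

Porosity at 1.5 km: phi = 0.61·exp(−0.47×1.5) = 0.3014
Solid-volume conservation: h(1−phi) = h₀(1−phi₀) ⇒ h = h₀·(1−phi₀)/(1−phi)
h = 0.046 × (1 − 0.61)/(1 − 0.3014) = 0.046 × 0.5583 = 0.0257 km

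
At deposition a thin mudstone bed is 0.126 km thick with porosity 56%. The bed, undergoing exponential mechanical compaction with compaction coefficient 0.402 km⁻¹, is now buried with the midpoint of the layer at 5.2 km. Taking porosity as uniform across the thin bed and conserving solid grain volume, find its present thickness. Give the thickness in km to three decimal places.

Porosity at 5.2 km: φ = 0.56·exp(−0.402×5.2) = 0.0692
Solid-volume conservation: h(1−φ) = h₀(1−φ₀) ⇒ h = h₀·(1−φ₀)/(1−φ)
h = 0.126 × (1 − 0.56)/(1 − 0.0692) = 0.126 × 0.4727 = 0.0596 km

0.060 km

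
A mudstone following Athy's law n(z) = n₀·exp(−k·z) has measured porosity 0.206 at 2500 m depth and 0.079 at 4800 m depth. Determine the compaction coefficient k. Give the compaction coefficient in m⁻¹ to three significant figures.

0.000417 m⁻¹

Working in km (1 km = 1000 m; k in km⁻¹ = k in m⁻¹ × 1000):
Athy: n(z) = n₀ e^(−kz) ⇒ n₁/n₂ = e^{k(z₂−z₁)} ⇒ k = ln(n₁/n₂)/(z₂−z₁)
k = ln(0.206/0.079) / (4.8 − 2.5) = ln(2.608) / 2.3 = 0.9584 / 2.3 = 0.4167 km⁻¹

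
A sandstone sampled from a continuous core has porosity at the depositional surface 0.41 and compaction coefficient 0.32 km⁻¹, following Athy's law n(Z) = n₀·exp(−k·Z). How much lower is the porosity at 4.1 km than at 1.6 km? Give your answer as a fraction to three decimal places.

0.135

n(1.6) = 0.41·e^(−0.32×1.6) = 0.2457
n(4.1) = 0.41·e^(−0.32×4.1) = 0.1104
Δn = 0.2457 − 0.1104 = 0.1353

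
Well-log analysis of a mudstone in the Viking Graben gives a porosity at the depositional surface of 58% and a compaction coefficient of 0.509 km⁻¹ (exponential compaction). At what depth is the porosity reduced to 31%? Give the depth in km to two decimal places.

1.23 km

Invert Athy's law: Z = ln(n₀/n) / k
Z = ln(0.58/0.31) / 0.509 = ln(1.871) / 0.509 = 0.6265 / 0.509 = 1.231 km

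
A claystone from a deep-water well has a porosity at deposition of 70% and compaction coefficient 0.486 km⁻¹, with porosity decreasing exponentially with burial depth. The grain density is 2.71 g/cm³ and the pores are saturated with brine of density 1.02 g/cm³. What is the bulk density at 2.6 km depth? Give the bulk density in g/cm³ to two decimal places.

Porosity at depth: phi = 0.7·exp(−0.486×2.6) = 0.7×0.2826 = 0.1978
Bulk density: ρ_b = (1−phi)ρ_g + phi·ρ_f = 0.8022×2.71 + 0.1978×1.02
       = 2.174 + 0.202 = 2.376 g/cm³

2.38 g/cm³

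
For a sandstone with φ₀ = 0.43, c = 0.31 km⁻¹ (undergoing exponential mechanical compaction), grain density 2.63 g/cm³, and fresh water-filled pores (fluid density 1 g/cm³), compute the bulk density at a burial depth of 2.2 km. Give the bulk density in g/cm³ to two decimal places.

2.28 g/cm³

Porosity at depth: φ = 0.43·exp(−0.31×2.2) = 0.43×0.5056 = 0.2174
Bulk density: ρ_b = (1−φ)ρ_g + φ·ρ_f = 0.7826×2.63 + 0.2174×1
       = 2.058 + 0.217 = 2.276 g/cm³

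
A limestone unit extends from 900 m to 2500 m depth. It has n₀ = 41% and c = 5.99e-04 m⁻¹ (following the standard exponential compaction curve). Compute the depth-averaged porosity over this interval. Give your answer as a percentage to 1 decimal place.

15.4%

Working in km (1 km = 1000 m; c in km⁻¹ = c in m⁻¹ × 1000):
⟨n⟩ = (1/(z₂−z₁)) ∫ n₀ e^(−cz) dz = n₀·(e^(−c·z₁) − e^(−c·z₂)) / (c·(z₂−z₁))
e^(−0.599×0.9) = 0.5833; e^(−0.599×2.5) = 0.2237
⟨n⟩ = 0.41 × (0.5833 − 0.2237) / (0.599 × 1.6) = 0.41 × 0.3752 = 0.1538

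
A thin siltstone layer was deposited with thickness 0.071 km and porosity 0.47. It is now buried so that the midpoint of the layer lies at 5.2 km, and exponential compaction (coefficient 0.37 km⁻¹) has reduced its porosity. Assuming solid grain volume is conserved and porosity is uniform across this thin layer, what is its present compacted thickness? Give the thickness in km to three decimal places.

0.040 km

Porosity at 5.2 km: φ = 0.47·exp(−0.37×5.2) = 0.0686
Solid-volume conservation: h(1−φ) = h₀(1−φ₀) ⇒ h = h₀·(1−φ₀)/(1−φ)
h = 0.071 × (1 − 0.47)/(1 − 0.0686) = 0.071 × 0.5691 = 0.0404 km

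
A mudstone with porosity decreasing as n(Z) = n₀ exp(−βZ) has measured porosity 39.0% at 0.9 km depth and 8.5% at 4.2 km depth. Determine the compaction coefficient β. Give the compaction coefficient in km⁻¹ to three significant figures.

0.462 km⁻¹

Athy: n(Z) = n₀ e^(−βZ) ⇒ n₁/n₂ = e^{β(Z₂−Z₁)} ⇒ β = ln(n₁/n₂)/(Z₂−Z₁)
β = ln(0.39/0.085) / (4.2 − 0.9) = ln(4.588) / 3.3 = 1.5235 / 3.3 = 0.4617 km⁻¹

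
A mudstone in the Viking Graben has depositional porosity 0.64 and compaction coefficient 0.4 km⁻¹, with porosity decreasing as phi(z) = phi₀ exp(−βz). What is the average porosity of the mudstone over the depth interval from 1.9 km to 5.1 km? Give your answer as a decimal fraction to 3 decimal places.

⟨phi⟩ = (1/(z₂−z₁)) ∫ phi₀ e^(−βz) dz = phi₀·(e^(−β·z₁) − e^(−β·z₂)) / (β·(z₂−z₁))
e^(−0.4×1.9) = 0.4677; e^(−0.4×5.1) = 0.1300
⟨phi⟩ = 0.64 × (0.4677 − 0.1300) / (0.4 × 3.2) = 0.64 × 0.2638 = 0.1688

0.169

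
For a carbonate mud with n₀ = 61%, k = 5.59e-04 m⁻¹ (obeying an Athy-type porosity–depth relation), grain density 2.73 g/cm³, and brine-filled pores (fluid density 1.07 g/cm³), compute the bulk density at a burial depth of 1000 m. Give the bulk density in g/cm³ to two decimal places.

Working in km (1 km = 1000 m; k in km⁻¹ = k in m⁻¹ × 1000):
Porosity at depth: n = 0.61·exp(−0.559×1) = 0.61×0.5718 = 0.3488
Bulk density: ρ_b = (1−n)ρ_g + n·ρ_f = 0.6512×2.73 + 0.3488×1.07
       = 1.778 + 0.373 = 2.151 g/cm³

2.15 g/cm³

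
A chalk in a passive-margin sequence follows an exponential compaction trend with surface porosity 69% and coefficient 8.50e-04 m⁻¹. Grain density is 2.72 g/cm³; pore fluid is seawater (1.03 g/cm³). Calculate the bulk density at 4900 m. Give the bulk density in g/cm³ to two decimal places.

2.70 g/cm³

Working in km (1 km = 1000 m; c in km⁻¹ = c in m⁻¹ × 1000):
Porosity at depth: φ = 0.69·exp(−0.85×4.9) = 0.69×0.0155 = 0.0107
Bulk density: ρ_b = (1−φ)ρ_g + φ·ρ_f = 0.9893×2.72 + 0.0107×1.03
       = 2.691 + 0.011 = 2.702 g/cm³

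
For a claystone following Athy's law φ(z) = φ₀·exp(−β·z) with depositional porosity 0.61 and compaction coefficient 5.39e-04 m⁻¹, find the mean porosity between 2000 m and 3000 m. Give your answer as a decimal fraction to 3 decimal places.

Working in km (1 km = 1000 m; β in km⁻¹ = β in m⁻¹ × 1000):
⟨φ⟩ = (1/(z₂−z₁)) ∫ φ₀ e^(−βz) dz = φ₀·(e^(−β·z₁) − e^(−β·z₂)) / (β·(z₂−z₁))
e^(−0.539×2) = 0.3403; e^(−0.539×3) = 0.1985
⟨φ⟩ = 0.61 × (0.3403 − 0.1985) / (0.539 × 1) = 0.61 × 0.2630 = 0.1605

0.160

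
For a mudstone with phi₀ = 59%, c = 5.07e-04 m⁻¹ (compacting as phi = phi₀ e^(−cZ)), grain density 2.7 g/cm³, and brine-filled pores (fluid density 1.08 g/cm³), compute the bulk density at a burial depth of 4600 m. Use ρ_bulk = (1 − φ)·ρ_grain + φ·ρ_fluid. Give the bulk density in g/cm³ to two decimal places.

2.61 g/cm³

Working in km (1 km = 1000 m; c in km⁻¹ = c in m⁻¹ × 1000):
Porosity at depth: phi = 0.59·exp(−0.507×4.6) = 0.59×0.0971 = 0.0573
Bulk density: ρ_b = (1−phi)ρ_g + phi·ρ_f = 0.9427×2.7 + 0.0573×1.08
       = 2.545 + 0.062 = 2.607 g/cm³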